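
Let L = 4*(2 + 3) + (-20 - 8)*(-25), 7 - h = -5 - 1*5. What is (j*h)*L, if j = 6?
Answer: 73440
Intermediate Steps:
h = 17 (h = 7 - (-5 - 1*5) = 7 - (-5 - 5) = 7 - 1*(-10) = 7 + 10 = 17)
L = 720 (L = 4*5 - 28*(-25) = 20 + 700 = 720)
(j*h)*L = (6*17)*720 = 102*720 = 73440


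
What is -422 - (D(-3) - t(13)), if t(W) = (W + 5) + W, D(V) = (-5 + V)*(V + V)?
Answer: -439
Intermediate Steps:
D(V) = 2*V*(-5 + V) (D(V) = (-5 + V)*(2*V) = 2*V*(-5 + V))
t(W) = 5 + 2*W (t(W) = (5 + W) + W = 5 + 2*W)
-422 - (D(-3) - t(13)) = -422 - (2*(-3)*(-5 - 3) - (5 + 2*13)) = -422 - (2*(-3)*(-8) - (5 + 26)) = -422 - (48 - 1*31) = -422 - (48 - 31) = -422 - 1*17 = -422 - 17 = -439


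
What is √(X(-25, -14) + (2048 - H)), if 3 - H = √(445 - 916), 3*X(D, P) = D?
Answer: √(18330 + 9*I*√471)/3 ≈ 45.13 + 0.24044*I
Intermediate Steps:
X(D, P) = D/3
H = 3 - I*√471 (H = 3 - √(445 - 916) = 3 - √(-471) = 3 - I*√471 ≈ 3.0 - 21.703*I)
√(X(-25, -14) + (2048 - H)) = √((⅓)*(-25) + (2048 - (3 - I*√471))) = √(-25/3 + (2048 + (-3 + I*√471))) = √(-25/3 + (2045 + I*√471)) = √(6110/3 + I*√471)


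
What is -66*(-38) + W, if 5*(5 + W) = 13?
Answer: 12528/5 ≈ 2505.6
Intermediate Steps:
W = -12/5 (W = -5 + (1/5)*13 = -5 + 13/5 = -12/5 ≈ -2.4000)
-66*(-38) + W = -66*(-38) - 12/5 = 2508 - 12/5 = 12528/5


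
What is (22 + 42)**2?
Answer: 4096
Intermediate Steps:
(22 + 42)**2 = 64**2 = 4096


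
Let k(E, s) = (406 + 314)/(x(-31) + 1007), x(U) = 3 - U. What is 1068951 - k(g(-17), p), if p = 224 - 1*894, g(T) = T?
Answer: 370925757/347 ≈ 1.0690e+6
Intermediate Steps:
p = -670 (p = 224 - 894 = -670)
k(E, s) = 240/347 (k(E, s) = (406 + 314)/((3 - 1*(-31)) + 1007) = 720/((3 + 31) + 1007) = 720/(34 + 1007) = 720/1041 = 720*(1/1041) = 240/347)
1068951 - k(g(-17), p) = 1068951 - 1*240/347 = 1068951 - 240/347 = 370925757/347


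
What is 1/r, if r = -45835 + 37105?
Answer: -1/8730 ≈ -0.00011455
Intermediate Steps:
r = -8730
1/r = 1/(-8730) = -1/8730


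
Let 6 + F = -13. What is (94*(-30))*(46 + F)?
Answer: -76140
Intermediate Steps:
F = -19 (F = -6 - 13 = -19)
(94*(-30))*(46 + F) = (94*(-30))*(46 - 19) = -2820*27 = -76140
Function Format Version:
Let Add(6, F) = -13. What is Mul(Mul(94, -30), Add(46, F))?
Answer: -76140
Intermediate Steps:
F = -19 (F = Add(-6, -13) = -19)
Mul(Mul(94, -30), Add(46, F)) = Mul(Mul(94, -30), Add(46, -19)) = Mul(-2820, 27) = -76140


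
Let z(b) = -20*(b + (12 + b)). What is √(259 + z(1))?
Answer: I*√21 ≈ 4.5826*I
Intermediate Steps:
z(b) = -240 - 40*b (z(b) = -20*(12 + 2*b) = -240 - 40*b)
√(259 + z(1)) = √(259 + (-240 - 40*1)) = √(259 + (-240 - 40)) = √(259 - 280) = √(-21) = I*√21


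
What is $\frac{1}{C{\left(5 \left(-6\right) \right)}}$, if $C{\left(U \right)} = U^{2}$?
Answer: $\frac{1}{900} \approx 0.0011111$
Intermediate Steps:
$\frac{1}{C{\left(5 \left(-6\right) \right)}} = \frac{1}{\left(5 \left(-6\right)\right)^{2}} = \frac{1}{\left(-30\right)^{2}} = \frac{1}{900}$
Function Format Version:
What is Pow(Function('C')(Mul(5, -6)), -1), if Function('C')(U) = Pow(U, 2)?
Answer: Rational(1, 900) ≈ 0.0011111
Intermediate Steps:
Pow(Function('C')(Mul(5, -6)), -1) = Pow(Pow(Mul(5, -6), 2), -1) = Pow(Pow(-30, 2), -1) = Pow(900, -1) = Rational(1, 900)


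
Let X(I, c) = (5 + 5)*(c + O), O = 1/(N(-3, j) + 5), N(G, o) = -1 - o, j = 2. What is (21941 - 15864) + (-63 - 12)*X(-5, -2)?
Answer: 7202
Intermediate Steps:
O = ½ (O = 1/((-1 - 1*2) + 5) = 1/((-1 - 2) + 5) = 1/(-3 + 5) = 1/2 = ½ ≈ 0.50000)
X(I, c) = 5 + 10*c (X(I, c) = (5 + 5)*(c + ½) = 10*(½ + c) = 5 + 10*c)
(21941 - 15864) + (-63 - 12)*X(-5, -2) = (21941 - 15864) + (-63 - 12)*(5 + 10*(-2)) = 6077 - 75*(5 - 20) = 6077 - 75*(-15) = 6077 + 1125 = 7202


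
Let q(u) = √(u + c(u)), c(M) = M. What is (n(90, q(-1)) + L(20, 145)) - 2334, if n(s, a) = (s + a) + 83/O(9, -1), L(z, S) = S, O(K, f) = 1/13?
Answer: -1020 + I*√2 ≈ -1020.0 + 1.4142*I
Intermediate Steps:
O(K, f) = 1/13
q(u) = √2*√u (q(u) = √(u + u) = √(2*u) = √2*√u)
n(s, a) = 1079 + a + s (n(s, a) = (s + a) + 83/(1/13) = (a + s) + 83*13 = (a + s) + 1079 = 1079 + a + s)
(n(90, q(-1)) + L(20, 145)) - 2334 = ((1079 + √2*√(-1) + 90) + 145) - 2334 = ((1079 + √2*I + 90) + 145) - 2334 = ((1079 + I*√2 + 90) + 145) - 2334 = ((1169 + I*√2) + 145) - 2334 = (1314 + I*√2) - 2334 = -1020 + I*√2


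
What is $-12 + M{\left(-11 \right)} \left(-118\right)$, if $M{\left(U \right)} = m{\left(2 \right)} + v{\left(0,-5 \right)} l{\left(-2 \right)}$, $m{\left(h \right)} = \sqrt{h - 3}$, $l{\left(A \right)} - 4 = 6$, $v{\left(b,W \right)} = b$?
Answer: $-12 - 118 i \approx -12.0 - 118.0 i$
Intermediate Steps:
$l{\left(A \right)} = 10$ ($l{\left(A \right)} = 4 + 6 = 10$)
$m{\left(h \right)} = \sqrt{-3 + h}$
$M{\left(U \right)} = i$ ($M{\left(U \right)} = \sqrt{-3 + 2} + 0 \cdot 10 = \sqrt{-1} + 0 = i + 0 = i$)
$-12 + M{\left(-11 \right)} \left(-118\right) = -12 + i \left(-118\right) = -12 - 118 i$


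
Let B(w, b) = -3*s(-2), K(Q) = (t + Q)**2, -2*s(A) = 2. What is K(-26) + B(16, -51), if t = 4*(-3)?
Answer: 1447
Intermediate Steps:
t = -12
s(A) = -1 (s(A) = -1/2*2 = -1)
K(Q) = (-12 + Q)**2
B(w, b) = 3 (B(w, b) = -3*(-1) = 3)
K(-26) + B(16, -51) = (-12 - 26)**2 + 3 = (-38)**2 + 3 = 1444 + 3 = 1447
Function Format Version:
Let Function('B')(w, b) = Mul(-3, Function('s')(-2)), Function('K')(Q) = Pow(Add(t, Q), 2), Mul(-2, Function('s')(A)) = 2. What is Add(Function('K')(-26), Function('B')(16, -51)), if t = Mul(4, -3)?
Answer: 1447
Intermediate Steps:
t = -12
Function('s')(A) = -1 (Function('s')(A) = Mul(Rational(-1, 2), 2) = -1)
Function('K')(Q) = Pow(Add(-12, Q), 2)
Function('B')(w, b) = 3 (Function('B')(w, b) = Mul(-3, -1) = 3)
Add(Function('K')(-26), Function('B')(16, -51)) = Add(Pow(Add(-12, -26), 2), 3) = Add(Pow(-38, 2), 3) = Add(1444, 3) = 1447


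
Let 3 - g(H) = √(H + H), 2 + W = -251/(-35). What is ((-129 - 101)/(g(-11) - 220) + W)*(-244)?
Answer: 244*(-181*√22 + 47327*I)/(35*(√22 - 217*I)) ≈ -1520.3 + 5.5874*I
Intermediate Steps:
W = 181/35 (W = -2 - 251/(-35) = -2 - 251*(-1/35) = -2 + 251/35 = 181/35 ≈ 5.1714)
g(H) = 3 - √2*√H (g(H) = 3 - √(H + H) = 3 - √(2*H) = 3 - √2*√H)
((-129 - 101)/(g(-11) - 220) + W)*(-244) = ((-129 - 101)/((3 - √2*√(-11)) - 220) + 181/35)*(-244) = (-230/((3 - √2*I*√11) - 220) + 181/35)*(-244) = (-230/((3 - I*√22) - 220) + 181/35)*(-244) = (-230/(-217 - I*√22) + 181/35)*(-244) = (181/35 - 230/(-217 - I*√22))*(-244) = -44164/35 + 56120/(-217 - I*√22)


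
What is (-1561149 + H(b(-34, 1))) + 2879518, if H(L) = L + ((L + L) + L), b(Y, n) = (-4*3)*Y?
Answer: 1320001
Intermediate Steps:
b(Y, n) = -12*Y
H(L) = 4*L (H(L) = L + (2*L + L) = L + 3*L = 4*L)
(-1561149 + H(b(-34, 1))) + 2879518 = (-1561149 + 4*(-12*(-34))) + 2879518 = (-1561149 + 4*408) + 2879518 = (-1561149 + 1632) + 2879518 = -1559517 + 2879518 = 1320001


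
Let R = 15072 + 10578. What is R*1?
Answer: 25650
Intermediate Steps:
R = 25650
R*1 = 25650*1 = 25650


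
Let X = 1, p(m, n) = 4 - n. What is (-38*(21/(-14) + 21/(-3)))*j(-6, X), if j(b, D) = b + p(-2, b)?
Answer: 1292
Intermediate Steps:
j(b, D) = 4 (j(b, D) = b + (4 - b) = 4)
(-38*(21/(-14) + 21/(-3)))*j(-6, X) = -38*(21/(-14) + 21/(-3))*4 = -38*(21*(-1/14) + 21*(-1/3))*4 = -38*(-3/2 - 7)*4 = -38*(-17/2)*4 = 323*4 = 1292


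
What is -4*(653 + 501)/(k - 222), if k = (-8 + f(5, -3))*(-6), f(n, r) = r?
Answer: 1154/39 ≈ 29.590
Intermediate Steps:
k = 66 (k = (-8 - 3)*(-6) = -11*(-6) = 66)
-4*(653 + 501)/(k - 222) = -4*(653 + 501)/(66 - 222) = -4616/(-156) = -4616*(-1)/156 = -4*(-577/78) = 1154/39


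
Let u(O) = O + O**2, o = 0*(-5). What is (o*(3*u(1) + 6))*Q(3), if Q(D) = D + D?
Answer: 0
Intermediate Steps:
o = 0
Q(D) = 2*D
(o*(3*u(1) + 6))*Q(3) = (0*(3*(1*(1 + 1)) + 6))*(2*3) = (0*(3*(1*2) + 6))*6 = (0*(3*2 + 6))*6 = (0*(6 + 6))*6 = (0*12)*6 = 0*6 = 0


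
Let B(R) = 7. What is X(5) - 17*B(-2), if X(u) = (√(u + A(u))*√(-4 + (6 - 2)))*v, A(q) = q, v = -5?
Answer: -119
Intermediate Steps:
X(u) = 0 (X(u) = (√(u + u)*√(-4 + (6 - 2)))*(-5) = (√(2*u)*√(-4 + 4))*(-5) = ((√2*√u)*√0)*(-5) = ((√2*√u)*0)*(-5) = 0*(-5) = 0)
X(5) - 17*B(-2) = 0 - 17*7 = 0 - 119 = -119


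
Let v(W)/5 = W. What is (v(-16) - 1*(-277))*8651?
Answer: 1704247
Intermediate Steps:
v(W) = 5*W
(v(-16) - 1*(-277))*8651 = (5*(-16) - 1*(-277))*8651 = (-80 + 277)*8651 = 197*8651 = 1704247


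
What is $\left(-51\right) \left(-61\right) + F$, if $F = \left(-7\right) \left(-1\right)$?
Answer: $3118$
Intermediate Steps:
$F = 7$
$\left(-51\right) \left(-61\right) + F = \left(-51\right) \left(-61\right) + 7 = 3111 + 7 = 3118$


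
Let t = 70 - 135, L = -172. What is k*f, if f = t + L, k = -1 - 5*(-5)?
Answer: -5688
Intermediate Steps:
t = -65
k = 24 (k = -1 + 25 = 24)
f = -237 (f = -65 - 172 = -237)
k*f = 24*(-237) = -5688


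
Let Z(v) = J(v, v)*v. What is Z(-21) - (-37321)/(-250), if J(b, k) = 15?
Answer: -116071/250 ≈ -464.28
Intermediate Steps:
Z(v) = 15*v
Z(-21) - (-37321)/(-250) = 15*(-21) - (-37321)/(-250) = -315 - (-37321)*(-1)/250 = -315 - 1*37321/250 = -315 - 37321/250 = -116071/250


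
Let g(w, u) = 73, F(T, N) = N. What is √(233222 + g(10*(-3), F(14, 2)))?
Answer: √233295 ≈ 483.01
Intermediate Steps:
√(233222 + g(10*(-3), F(14, 2))) = √(233222 + 73) = √233295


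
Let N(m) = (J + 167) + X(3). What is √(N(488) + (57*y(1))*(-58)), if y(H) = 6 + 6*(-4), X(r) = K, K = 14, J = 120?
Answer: √59809 ≈ 244.56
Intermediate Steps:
X(r) = 14
N(m) = 301 (N(m) = (120 + 167) + 14 = 287 + 14 = 301)
y(H) = -18 (y(H) = 6 - 24 = -18)
√(N(488) + (57*y(1))*(-58)) = √(301 + (57*(-18))*(-58)) = √(301 - 1026*(-58)) = √(301 + 59508) = √59809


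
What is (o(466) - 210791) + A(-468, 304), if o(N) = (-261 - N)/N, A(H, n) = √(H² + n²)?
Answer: -98229333/466 + 4*√19465 ≈ -2.1023e+5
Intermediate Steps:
o(N) = (-261 - N)/N
(o(466) - 210791) + A(-468, 304) = ((-261 - 1*466)/466 - 210791) + √((-468)² + 304²) = ((-261 - 466)/466 - 210791) + √(219024 + 92416) = ((1/466)*(-727) - 210791) + √311440 = (-727/466 - 210791) + 4*√19465 = -98229333/466 + 4*√19465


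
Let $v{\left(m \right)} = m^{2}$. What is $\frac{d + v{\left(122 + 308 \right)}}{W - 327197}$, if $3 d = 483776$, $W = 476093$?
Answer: $\frac{259619}{111672} \approx 2.3248$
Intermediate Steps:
$d = \frac{483776}{3}$ ($d = \frac{1}{3} \cdot 483776 = \frac{483776}{3} \approx 1.6126 \cdot 10^{5}$)
$\frac{d + v{\left(122 + 308 \right)}}{W - 327197} = \frac{\frac{483776}{3} + \left(122 + 308\right)^{2}}{476093 - 327197} = \frac{\frac{483776}{3} + 430^{2}}{148896} = \left(\frac{483776}{3} + 184900\right) \frac{1}{148896} = \frac{1038476}{3} \cdot \frac{1}{148896} = \frac{259619}{111672}$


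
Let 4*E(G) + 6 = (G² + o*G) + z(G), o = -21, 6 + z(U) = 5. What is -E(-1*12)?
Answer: -389/4 ≈ -97.250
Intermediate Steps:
z(U) = -1 (z(U) = -6 + 5 = -1)
E(G) = -7/4 - 21*G/4 + G²/4 (E(G) = -3/2 + ((G² - 21*G) - 1)/4 = -3/2 + (-1 + G² - 21*G)/4 = -3/2 + (-¼ - 21*G/4 + G²/4) = -7/4 - 21*G/4 + G²/4)
-E(-1*12) = -(-7/4 - (-21)*12/4 + (-1*12)²/4) = -(-7/4 - 21/4*(-12) + (¼)*(-12)²) = -(-7/4 + 63 + (¼)*144) = -(-7/4 + 63 + 36) = -1*389/4 = -389/4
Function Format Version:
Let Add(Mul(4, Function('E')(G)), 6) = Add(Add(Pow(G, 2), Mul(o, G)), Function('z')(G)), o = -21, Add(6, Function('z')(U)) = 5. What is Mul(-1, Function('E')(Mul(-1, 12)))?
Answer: Rational(-389, 4) ≈ -97.250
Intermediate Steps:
Function('z')(U) = -1 (Function('z')(U) = Add(-6, 5) = -1)
Function('E')(G) = Add(Rational(-7, 4), Mul(Rational(-21, 4), G), Mul(Rational(1, 4), Pow(G, 2))) (Function('E')(G) = Add(Rational(-3, 2), Mul(Rational(1, 4), Add(Add(Pow(G, 2), Mul(-21, G)), -1))) = Add(Rational(-3, 2), Mul(Rational(1, 4), Add(-1, Pow(G, 2), Mul(-21, G)))) = Add(Rational(-3, 2), Add(Rational(-1, 4), Mul(Rational(-21, 4), G), Mul(Rational(1, 4), Pow(G, 2)))) = Add(Rational(-7, 4), Mul(Rational(-21, 4), G), Mul(Rational(1, 4), Pow(G, 2))))
Mul(-1, Function('E')(Mul(-1, 12))) = Mul(-1, Add(Rational(-7, 4), Mul(Rational(-21, 4), Mul(-1, 12)), Mul(Rational(1, 4), Pow(Mul(-1, 12), 2)))) = Mul(-1, Add(Rational(-7, 4), Mul(Rational(-21, 4), -12), Mul(Rational(1, 4), Pow(-12, 2)))) = Mul(-1, Add(Rational(-7, 4), 63, Mul(Rational(1, 4), 144))) = Mul(-1, Add(Rational(-7, 4), 63, 36)) = Mul(-1, Rational(389, 4)) = Rational(-389, 4)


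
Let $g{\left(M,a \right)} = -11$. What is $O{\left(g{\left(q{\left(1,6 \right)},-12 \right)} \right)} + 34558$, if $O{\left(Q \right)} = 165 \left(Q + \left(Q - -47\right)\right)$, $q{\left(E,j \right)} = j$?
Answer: $38683$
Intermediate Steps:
$O{\left(Q \right)} = 7755 + 330 Q$ ($O{\left(Q \right)} = 165 \left(Q + \left(Q + 47\right)\right) = 165 \left(Q + \left(47 + Q\right)\right) = 165 \left(47 + 2 Q\right) = 7755 + 330 Q$)
$O{\left(g{\left(q{\left(1,6 \right)},-12 \right)} \right)} + 34558 = \left(7755 + 330 \left(-11\right)\right) + 34558 = \left(7755 - 3630\right) + 34558 = 4125 + 34558 = 38683$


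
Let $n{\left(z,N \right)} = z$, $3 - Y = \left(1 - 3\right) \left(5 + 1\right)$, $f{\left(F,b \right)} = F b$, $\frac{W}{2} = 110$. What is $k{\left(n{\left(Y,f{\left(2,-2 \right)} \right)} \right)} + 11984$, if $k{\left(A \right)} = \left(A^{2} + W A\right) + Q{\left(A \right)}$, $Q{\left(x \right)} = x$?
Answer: $15524$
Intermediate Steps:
$W = 220$ ($W = 2 \cdot 110 = 220$)
$Y = 15$ ($Y = 3 - \left(1 - 3\right) \left(5 + 1\right) = 3 - \left(-2\right) 6 = 3 - -12 = 3 + 12 = 15$)
$k{\left(A \right)} = A^{2} + 221 A$ ($k{\left(A \right)} = \left(A^{2} + 220 A\right) + A = A^{2} + 221 A$)
$k{\left(n{\left(Y,f{\left(2,-2 \right)} \right)} \right)} + 11984 = 15 \left(221 + 15\right) + 11984 = 15 \cdot 236 + 11984 = 3540 + 11984 = 15524$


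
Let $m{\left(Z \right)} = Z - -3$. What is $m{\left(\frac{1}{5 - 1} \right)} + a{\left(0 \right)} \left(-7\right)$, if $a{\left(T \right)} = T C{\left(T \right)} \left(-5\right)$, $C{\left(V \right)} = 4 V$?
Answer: $\frac{13}{4} \approx 3.25$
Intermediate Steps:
$a{\left(T \right)} = - 20 T^{2}$ ($a{\left(T \right)} = T 4 T \left(-5\right) = 4 T^{2} \left(-5\right) = - 20 T^{2}$)
$m{\left(Z \right)} = 3 + Z$ ($m{\left(Z \right)} = Z + 3 = 3 + Z$)
$m{\left(\frac{1}{5 - 1} \right)} + a{\left(0 \right)} \left(-7\right) = \left(3 + \frac{1}{5 - 1}\right) + - 20 \cdot 0^{2} \left(-7\right) = \left(3 + \frac{1}{4}\right) + \left(-20\right) 0 \left(-7\right) = \left(3 + \frac{1}{4}\right) + 0 \left(-7\right) = \frac{13}{4} + 0 = \frac{13}{4}$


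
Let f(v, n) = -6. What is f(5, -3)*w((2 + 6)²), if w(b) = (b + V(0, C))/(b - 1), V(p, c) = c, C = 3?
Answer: -134/21 ≈ -6.3810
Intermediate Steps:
w(b) = (3 + b)/(-1 + b) (w(b) = (b + 3)/(b - 1) = (3 + b)/(-1 + b))
f(5, -3)*w((2 + 6)²) = -6*(3 + (2 + 6)²)/(-1 + (2 + 6)²) = -6*(3 + 8²)/(-1 + 8²) = -6*(3 + 64)/(-1 + 64) = -6*67/63 = -134/21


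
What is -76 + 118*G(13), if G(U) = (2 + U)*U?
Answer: 22934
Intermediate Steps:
G(U) = U*(2 + U)
-76 + 118*G(13) = -76 + 118*(13*(2 + 13)) = -76 + 118*(13*15) = -76 + 118*195 = -76 + 23010 = 22934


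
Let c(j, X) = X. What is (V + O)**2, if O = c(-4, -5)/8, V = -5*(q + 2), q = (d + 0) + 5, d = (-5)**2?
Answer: 1651225/64 ≈ 25800.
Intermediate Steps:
d = 25
q = 30 (q = (25 + 0) + 5 = 25 + 5 = 30)
V = -160 (V = -5*(30 + 2) = -5*32 = -160)
O = -5/8 ≈ -0.62500
(V + O)**2 = (-160 - 5/8)**2 = (-1285/8)**2 = 1651225/64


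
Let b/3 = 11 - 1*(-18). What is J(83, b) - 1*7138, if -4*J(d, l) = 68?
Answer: -7155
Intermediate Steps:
b = 87 (b = 3*(11 - 1*(-18)) = 3*(11 + 18) = 3*29 = 87)
J(d, l) = -17 (J(d, l) = -¼*68 = -17)
J(83, b) - 1*7138 = -17 - 1*7138 = -17 - 7138 = -7155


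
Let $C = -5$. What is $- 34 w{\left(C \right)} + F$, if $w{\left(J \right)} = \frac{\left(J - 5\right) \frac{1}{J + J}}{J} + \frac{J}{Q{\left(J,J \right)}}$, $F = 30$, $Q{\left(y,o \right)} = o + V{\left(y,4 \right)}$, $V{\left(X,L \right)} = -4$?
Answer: $\frac{806}{45} \approx 17.911$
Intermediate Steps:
$Q{\left(y,o \right)} = -4 + o$ ($Q{\left(y,o \right)} = o - 4 = -4 + o$)
$w{\left(J \right)} = \frac{J}{-4 + J} + \frac{-5 + J}{2 J^{2}}$ ($w{\left(J \right)} = \frac{\left(J - 5\right) \frac{1}{J + J}}{J} + \frac{J}{-4 + J} = \frac{\left(-5 + J\right) \frac{1}{2 J}}{J} + \frac{J}{-4 + J} = \frac{\frac{1}{2} \frac{1}{J} \left(-5 + J\right)}{J} + \frac{J}{-4 + J} = \frac{-5 + J}{2 J^{2}} + \frac{J}{-4 + J} = \frac{J}{-4 + J} + \frac{-5 + J}{2 J^{2}}$)
$- 34 w{\left(C \right)} + F = - 34 \frac{20 + \left(-5\right)^{2} - -45 + 2 \left(-5\right)^{3}}{2 \cdot 25 \left(-4 - 5\right)} + 30 = - 34 \cdot \frac{1}{2} \cdot \frac{1}{25} \frac{1}{-9} \left(20 + 25 + 45 + 2 \left(-125\right)\right) + 30 = - 34 \cdot \frac{1}{2} \cdot \frac{1}{25} \left(- \frac{1}{9}\right) \left(20 + 25 + 45 - 250\right) + 30 = - 34 \cdot \frac{1}{2} \cdot \frac{1}{25} \left(- \frac{1}{9}\right) \left(-160\right) + 30 = \left(-34\right) \frac{16}{45} + 30 = - \frac{544}{45} + 30 = \frac{806}{45}$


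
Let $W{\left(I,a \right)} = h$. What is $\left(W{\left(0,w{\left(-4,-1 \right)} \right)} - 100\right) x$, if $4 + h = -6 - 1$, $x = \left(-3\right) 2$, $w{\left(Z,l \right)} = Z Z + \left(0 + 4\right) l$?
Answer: $666$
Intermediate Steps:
$w{\left(Z,l \right)} = Z^{2} + 4 l$
$x = -6$
$h = -11$ ($h = -4 - 7 = -11$)
$W{\left(I,a \right)} = -11$
$\left(W{\left(0,w{\left(-4,-1 \right)} \right)} - 100\right) x = \left(-11 - 100\right) \left(-6\right) = \left(-111\right) \left(-6\right) = 666$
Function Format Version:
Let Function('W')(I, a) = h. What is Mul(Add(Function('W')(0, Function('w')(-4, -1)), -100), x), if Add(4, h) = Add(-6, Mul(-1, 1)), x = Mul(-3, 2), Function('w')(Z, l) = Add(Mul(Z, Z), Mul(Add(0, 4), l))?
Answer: 666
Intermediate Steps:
Function('w')(Z, l) = Add(Pow(Z, 2), Mul(4, l))
x = -6
h = -11 (h = Add(-4, Add(-6, Mul(-1, 1))) = Add(-4, Add(-6, -1)) = Add(-4, -7) = -11)
Function('W')(I, a) = -11
Mul(Add(Function('W')(0, Function('w')(-4, -1)), -100), x) = Mul(Add(-11, -100), -6) = Mul(-111, -6) = 666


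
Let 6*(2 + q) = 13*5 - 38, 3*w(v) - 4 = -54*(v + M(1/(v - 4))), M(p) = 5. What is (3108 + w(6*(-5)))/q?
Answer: 21356/15 ≈ 1423.7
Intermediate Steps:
w(v) = -266/3 - 18*v (w(v) = 4/3 + (-54*(v + 5))/3 = 4/3 + (-54*(5 + v))/3 = 4/3 + (-270 - 54*v)/3 = 4/3 + (-90 - 18*v) = -266/3 - 18*v)
q = 5/2 (q = -2 + (13*5 - 38)/6 = -2 + (65 - 38)/6 = -2 + (⅙)*27 = -2 + 9/2 = 5/2 ≈ 2.5000)
(3108 + w(6*(-5)))/q = (3108 + (-266/3 - 108*(-5)))/(5/2) = (3108 + (-266/3 - 18*(-30)))*(⅖) = (3108 + (-266/3 + 540))*(⅖) = (3108 + 1354/3)*(⅖) = (10678/3)*(⅖) = 21356/15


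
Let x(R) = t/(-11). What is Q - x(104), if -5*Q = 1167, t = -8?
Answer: -12877/55 ≈ -234.13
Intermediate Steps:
Q = -1167/5 (Q = -1/5*1167 = -1167/5 ≈ -233.40)
x(R) = 8/11 (x(R) = -8/(-11) = -1/11*(-8) = 8/11)
Q - x(104) = -1167/5 - 1*8/11 = -1167/5 - 8/11 = -12877/55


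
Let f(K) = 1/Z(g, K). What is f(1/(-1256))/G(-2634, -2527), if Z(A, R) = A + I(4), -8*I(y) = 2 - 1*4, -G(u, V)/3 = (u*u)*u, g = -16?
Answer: -1/863473720914 ≈ -1.1581e-12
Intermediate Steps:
G(u, V) = -3*u³ (G(u, V) = -3*u*u*u = -3*u²*u = -3*u³)
I(y) = ¼ (I(y) = -(2 - 1*4)/8 = -(2 - 4)/8 = -⅛*(-2) = ¼)
Z(A, R) = ¼ + A (Z(A, R) = A + ¼ = ¼ + A)
f(K) = -4/63 (f(K) = 1/(¼ - 16) = 1/(-63/4) = -4/63)
f(1/(-1256))/G(-2634, -2527) = -4/(63*((-3*(-2634)³))) = -4/(63*((-3*(-18274576104)))) = -4/63/54823728312 = -4/63*1/54823728312 = -1/863473720914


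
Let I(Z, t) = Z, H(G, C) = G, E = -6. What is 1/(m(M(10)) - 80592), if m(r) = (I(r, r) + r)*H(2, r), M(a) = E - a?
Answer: -1/80656 ≈ -1.2398e-5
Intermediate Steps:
M(a) = -6 - a
m(r) = 4*r (m(r) = (r + r)*2 = (2*r)*2 = 4*r)
1/(m(M(10)) - 80592) = 1/(4*(-6 - 1*10) - 80592) = 1/(4*(-6 - 10) - 80592) = 1/(4*(-16) - 80592) = 1/(-64 - 80592) = 1/(-80656) = -1/80656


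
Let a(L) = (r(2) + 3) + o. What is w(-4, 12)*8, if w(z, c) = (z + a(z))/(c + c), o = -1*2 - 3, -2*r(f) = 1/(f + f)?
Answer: -49/24 ≈ -2.0417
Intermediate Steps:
r(f) = -1/(4*f) (r(f) = -1/(2*(f + f)) = -1/(2*f)/2 = -1/(4*f))
o = -5 (o = -2 - 3 = -5)
a(L) = -17/8 (a(L) = (-¼/2 + 3) - 5 = (-¼*½ + 3) - 5 = (-⅛ + 3) - 5 = 23/8 - 5 = -17/8)
w(z, c) = (-17/8 + z)/(2*c) (w(z, c) = (z - 17/8)/(c + c) = (-17/8 + z)/((2*c)) = (-17/8 + z)*(1/(2*c)) = (-17/8 + z)/(2*c))
w(-4, 12)*8 = ((1/16)*(-17 + 8*(-4))/12)*8 = ((1/16)*(1/12)*(-17 - 32))*8 = ((1/16)*(1/12)*(-49))*8 = -49/192*8 = -49/24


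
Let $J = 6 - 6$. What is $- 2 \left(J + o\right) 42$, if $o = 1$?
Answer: $-84$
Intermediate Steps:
$J = 0$ ($J = 6 - 6 = 0$)
$- 2 \left(J + o\right) 42 = - 2 \left(0 + 1\right) 42 = \left(-2\right) 1 \cdot 42 = \left(-2\right) 42 = -84$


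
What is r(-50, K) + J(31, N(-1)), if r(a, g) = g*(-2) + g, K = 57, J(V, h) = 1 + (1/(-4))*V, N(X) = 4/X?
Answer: -255/4 ≈ -63.750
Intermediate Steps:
J(V, h) = 1 - V/4 (J(V, h) = 1 + (1*(-1/4))*V = 1 - V/4)
r(a, g) = -g (r(a, g) = -2*g + g = -g)
r(-50, K) + J(31, N(-1)) = -1*57 + (1 - 1/4*31) = -57 + (1 - 31/4) = -57 - 27/4 = -255/4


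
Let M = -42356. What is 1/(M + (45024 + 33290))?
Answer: 1/35958 ≈ 2.7810e-5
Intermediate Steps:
1/(M + (45024 + 33290)) = 1/(-42356 + (45024 + 33290)) = 1/(-42356 + 78314) = 1/35958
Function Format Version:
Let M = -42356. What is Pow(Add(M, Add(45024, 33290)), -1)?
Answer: Rational(1, 35958) ≈ 2.7810e-5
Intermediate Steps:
Pow(Add(M, Add(45024, 33290)), -1) = Pow(Add(-42356, Add(45024, 33290)), -1) = Pow(Add(-42356, 78314), -1) = Pow(35958, -1) = Rational(1, 35958)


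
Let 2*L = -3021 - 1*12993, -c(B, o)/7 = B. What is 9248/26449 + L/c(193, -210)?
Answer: 224271191/35732599 ≈ 6.2764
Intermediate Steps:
c(B, o) = -7*B
L = -8007 (L = (-3021 - 1*12993)/2 = (-3021 - 12993)/2 = (½)*(-16014) = -8007)
9248/26449 + L/c(193, -210) = 9248/26449 - 8007/((-7*193)) = 9248*(1/26449) - 8007/(-1351) = 9248/26449 - 8007*(-1/1351) = 9248/26449 + 8007/1351 = 224271191/35732599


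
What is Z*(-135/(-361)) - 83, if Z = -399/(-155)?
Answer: -48320/589 ≈ -82.037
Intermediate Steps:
Z = 399/155 (Z = -399*(-1/155) = 399/155 ≈ 2.5742)
Z*(-135/(-361)) - 83 = 399*(-135/(-361))/155 - 83 = 399*(-135*(-1/361))/155 - 83 = (399/155)*(135/361) - 83 = 567/589 - 83 = -48320/589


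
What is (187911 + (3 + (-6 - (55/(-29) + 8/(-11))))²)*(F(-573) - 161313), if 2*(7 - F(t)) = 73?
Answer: -560944623058785/18502 ≈ -3.0318e+10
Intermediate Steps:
F(t) = -59/2 (F(t) = 7 - ½*73 = 7 - 73/2 = -59/2)
(187911 + (3 + (-6 - (55/(-29) + 8/(-11))))²)*(F(-573) - 161313) = (187911 + (3 + (-6 - (55/(-29) + 8/(-11))))²)*(-59/2 - 161313) = (187911 + (3 + (-6 - (55*(-1/29) + 8*(-1/11))))²)*(-322685/2) = (187911 + (3 + (-6 - (-55/29 - 8/11)))²)*(-322685/2) = (187911 + (3 + (-6 - 1*(-837/319)))²)*(-322685/2) = (187911 + (3 + (-6 + 837/319))²)*(-322685/2) = (187911 + (3 - 1077/319)²)*(-322685/2) = (187911 + (-120/319)²)*(-322685/2) = (187911 + 14400/101761)*(-322685/2) = (19122025671/101761)*(-322685/2) = -560944623058785/18502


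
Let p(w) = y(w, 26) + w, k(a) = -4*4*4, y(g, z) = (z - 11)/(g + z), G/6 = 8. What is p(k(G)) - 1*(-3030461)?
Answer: 115155071/38 ≈ 3.0304e+6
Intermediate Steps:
G = 48 (G = 6*8 = 48)
y(g, z) = (-11 + z)/(g + z)
k(a) = -64 (k(a) = -16*4 = -64)
p(w) = w + 15/(26 + w) (p(w) = (-11 + 26)/(w + 26) + w = 15/(26 + w) + w = w + 15/(26 + w))
p(k(G)) - 1*(-3030461) = (15 - 64*(26 - 64))/(26 - 64) - 1*(-3030461) = (15 - 64*(-38))/(-38) + 3030461 = -(15 + 2432)/38 + 3030461 = -1/38*2447 + 3030461 = -2447/38 + 3030461 = 115155071/38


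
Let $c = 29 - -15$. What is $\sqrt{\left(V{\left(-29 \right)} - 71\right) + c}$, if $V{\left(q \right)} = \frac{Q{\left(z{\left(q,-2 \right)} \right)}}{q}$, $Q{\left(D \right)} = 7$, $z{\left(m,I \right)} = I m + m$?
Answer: $\frac{i \sqrt{22910}}{29} \approx 5.2193 i$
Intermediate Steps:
$z{\left(m,I \right)} = m + I m$
$c = 44$ ($c = 29 + 15 = 44$)
$V{\left(q \right)} = \frac{7}{q}$
$\sqrt{\left(V{\left(-29 \right)} - 71\right) + c} = \sqrt{\left(\frac{7}{-29} - 71\right) + 44} = \sqrt{\left(7 \left(- \frac{1}{29}\right) - 71\right) + 44} = \sqrt{\left(- \frac{7}{29} - 71\right) + 44} = \sqrt{- \frac{2066}{29} + 44} = \sqrt{- \frac{790}{29}} = \frac{i \sqrt{22910}}{29}$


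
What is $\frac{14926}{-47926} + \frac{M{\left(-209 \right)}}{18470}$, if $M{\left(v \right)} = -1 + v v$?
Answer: $\frac{90886223}{44259661} \approx 2.0535$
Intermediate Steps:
$M{\left(v \right)} = -1 + v^{2}$
$\frac{14926}{-47926} + \frac{M{\left(-209 \right)}}{18470} = \frac{14926}{-47926} + \frac{-1 + \left(-209\right)^{2}}{18470} = 14926 \left(- \frac{1}{47926}\right) + \left(-1 + 43681\right) \frac{1}{18470} = - \frac{7463}{23963} + 43680 \cdot \frac{1}{18470} = - \frac{7463}{23963} + \frac{4368}{1847} = \frac{90886223}{44259661}$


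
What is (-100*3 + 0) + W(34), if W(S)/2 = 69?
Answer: -162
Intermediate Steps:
W(S) = 138 (W(S) = 2*69 = 138)
(-100*3 + 0) + W(34) = (-100*3 + 0) + 138 = (-300 + 0) + 138 = -300 + 138 = -162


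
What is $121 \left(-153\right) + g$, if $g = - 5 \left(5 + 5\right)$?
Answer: $-18563$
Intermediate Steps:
$g = -50$ ($g = \left(-5\right) 10 = -50$)
$121 \left(-153\right) + g = 121 \left(-153\right) - 50 = -18513 - 50 = -18563$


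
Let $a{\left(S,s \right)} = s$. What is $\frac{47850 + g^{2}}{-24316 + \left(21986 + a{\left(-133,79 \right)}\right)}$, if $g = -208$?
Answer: $- \frac{91114}{2251} \approx -40.477$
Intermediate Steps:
$\frac{47850 + g^{2}}{-24316 + \left(21986 + a{\left(-133,79 \right)}\right)} = \frac{47850 + \left(-208\right)^{2}}{-24316 + \left(21986 + 79\right)} = \frac{47850 + 43264}{-24316 + 22065} = \frac{91114}{-2251} = 91114 \left(- \frac{1}{2251}\right) = - \frac{91114}{2251}$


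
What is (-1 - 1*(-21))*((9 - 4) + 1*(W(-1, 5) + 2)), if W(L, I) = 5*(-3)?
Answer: -160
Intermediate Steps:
W(L, I) = -15
(-1 - 1*(-21))*((9 - 4) + 1*(W(-1, 5) + 2)) = (-1 - 1*(-21))*((9 - 4) + 1*(-15 + 2)) = (-1 + 21)*(5 + 1*(-13)) = 20*(5 - 13) = 20*(-8) = -160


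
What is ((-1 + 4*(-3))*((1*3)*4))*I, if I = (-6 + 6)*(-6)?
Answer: 0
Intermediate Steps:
I = 0 (I = 0*(-6) = 0)
((-1 + 4*(-3))*((1*3)*4))*I = ((-1 + 4*(-3))*((1*3)*4))*0 = ((-1 - 12)*(3*4))*0 = -13*12*0 = -156*0 = 0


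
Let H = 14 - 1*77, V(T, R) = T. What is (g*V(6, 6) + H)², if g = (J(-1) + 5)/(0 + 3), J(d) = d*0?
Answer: 2809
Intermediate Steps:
J(d) = 0
g = 5/3 (g = (0 + 5)/(0 + 3) = 5/3 ≈ 1.6667)
H = -63 (H = 14 - 77 = -63)
(g*V(6, 6) + H)² = ((5/3)*6 - 63)² = (10 - 63)² = (-53)² = 2809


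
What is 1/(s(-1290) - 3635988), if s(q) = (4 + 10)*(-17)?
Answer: -1/3636226 ≈ -2.7501e-7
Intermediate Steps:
s(q) = -238 (s(q) = 14*(-17) = -238)
1/(s(-1290) - 3635988) = 1/(-238 - 3635988) = 1/(-3636226) = -1/3636226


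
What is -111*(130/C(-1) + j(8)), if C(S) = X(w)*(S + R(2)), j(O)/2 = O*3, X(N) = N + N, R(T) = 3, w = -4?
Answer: -35409/8 ≈ -4426.1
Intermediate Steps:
X(N) = 2*N
j(O) = 6*O (j(O) = 2*(O*3) = 2*(3*O) = 6*O)
C(S) = -24 - 8*S (C(S) = (2*(-4))*(S + 3) = -8*(3 + S) = -24 - 8*S)
-111*(130/C(-1) + j(8)) = -111*(130/(-24 - 8*(-1)) + 6*8) = -111*(130/(-24 + 8) + 48) = -111*(130/(-16) + 48) = -111*(130*(-1/16) + 48) = -111*(-65/8 + 48) = -111*319/8 = -35409/8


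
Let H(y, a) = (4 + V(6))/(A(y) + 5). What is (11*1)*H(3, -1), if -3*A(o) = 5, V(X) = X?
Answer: 33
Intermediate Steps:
A(o) = -5/3 (A(o) = -⅓*5 = -5/3)
H(y, a) = 3 (H(y, a) = (4 + 6)/(-5/3 + 5) = 10/(10/3) = 10*(3/10) = 3)
(11*1)*H(3, -1) = (11*1)*3 = 11*3 = 33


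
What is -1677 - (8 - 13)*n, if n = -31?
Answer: -1832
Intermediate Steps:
-1677 - (8 - 13)*n = -1677 - (8 - 13)*(-31) = -1677 - (-5)*(-31) = -1677 - 1*155 = -1677 - 155 = -1832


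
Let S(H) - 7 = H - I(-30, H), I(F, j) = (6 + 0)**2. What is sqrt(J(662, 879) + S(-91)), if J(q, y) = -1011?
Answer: I*sqrt(1131) ≈ 33.63*I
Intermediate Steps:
I(F, j) = 36 (I(F, j) = 6**2 = 36)
S(H) = -29 + H (S(H) = 7 + (H - 1*36) = 7 + (H - 36) = 7 + (-36 + H) = -29 + H)
sqrt(J(662, 879) + S(-91)) = sqrt(-1011 + (-29 - 91)) = sqrt(-1011 - 120) = sqrt(-1131) = I*sqrt(1131)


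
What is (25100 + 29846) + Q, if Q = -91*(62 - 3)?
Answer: 49577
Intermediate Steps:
Q = -5369 (Q = -91*59 = -5369)
(25100 + 29846) + Q = (25100 + 29846) - 5369 = 54946 - 5369 = 49577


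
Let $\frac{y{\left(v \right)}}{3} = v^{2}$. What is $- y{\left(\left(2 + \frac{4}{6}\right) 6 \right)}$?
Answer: $-768$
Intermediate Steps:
$y{\left(v \right)} = 3 v^{2}$
$- y{\left(\left(2 + \frac{4}{6}\right) 6 \right)} = - 3 \left(\left(2 + \frac{4}{6}\right) 6\right)^{2} = - 3 \left(\left(2 + 4 \cdot \frac{1}{6}\right) 6\right)^{2} = - 3 \left(\left(2 + \frac{2}{3}\right) 6\right)^{2} = - 3 \left(\frac{8}{3} \cdot 6\right)^{2} = - 3 \cdot 16^{2} = - 3 \cdot 256 = \left(-1\right) 768 = -768$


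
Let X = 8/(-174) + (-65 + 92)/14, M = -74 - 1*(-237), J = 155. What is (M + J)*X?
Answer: 121529/203 ≈ 598.67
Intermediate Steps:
M = 163 (M = -74 + 237 = 163)
X = 2293/1218 (X = 8*(-1/174) + 27*(1/14) = -4/87 + 27/14 = 2293/1218 ≈ 1.8826)
(M + J)*X = (163 + 155)*(2293/1218) = 318*(2293/1218) = 121529/203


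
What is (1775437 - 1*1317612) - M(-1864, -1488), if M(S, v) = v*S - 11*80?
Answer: -2314927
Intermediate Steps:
M(S, v) = -880 + S*v (M(S, v) = S*v - 880 = -880 + S*v)
(1775437 - 1*1317612) - M(-1864, -1488) = (1775437 - 1*1317612) - (-880 - 1864*(-1488)) = (1775437 - 1317612) - (-880 + 2773632) = 457825 - 1*2772752 = 457825 - 2772752 = -2314927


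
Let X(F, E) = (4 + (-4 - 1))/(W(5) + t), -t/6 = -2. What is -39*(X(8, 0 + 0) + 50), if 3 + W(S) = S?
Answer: -27261/14 ≈ -1947.2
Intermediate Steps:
W(S) = -3 + S
t = 12 (t = -6*(-2) = 12)
X(F, E) = -1/14 (X(F, E) = (4 + (-4 - 1))/((-3 + 5) + 12) = (4 - 5)/(2 + 12) = -1/14)
-39*(X(8, 0 + 0) + 50) = -39*(-1/14 + 50) = -39*699/14 = -27261/14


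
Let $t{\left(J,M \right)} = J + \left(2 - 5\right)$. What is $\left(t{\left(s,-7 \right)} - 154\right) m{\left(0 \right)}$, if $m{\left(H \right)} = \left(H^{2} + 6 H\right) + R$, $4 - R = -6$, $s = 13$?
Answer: $-1440$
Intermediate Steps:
$R = 10$ ($R = 4 - -6 = 4 + 6 = 10$)
$t{\left(J,M \right)} = -3 + J$ ($t{\left(J,M \right)} = J - 3 = -3 + J$)
$m{\left(H \right)} = 10 + H^{2} + 6 H$ ($m{\left(H \right)} = \left(H^{2} + 6 H\right) + 10 = 10 + H^{2} + 6 H$)
$\left(t{\left(s,-7 \right)} - 154\right) m{\left(0 \right)} = \left(\left(-3 + 13\right) - 154\right) \left(10 + 0^{2} + 6 \cdot 0\right) = \left(10 - 154\right) \left(10 + 0 + 0\right) = \left(-144\right) 10 = -1440$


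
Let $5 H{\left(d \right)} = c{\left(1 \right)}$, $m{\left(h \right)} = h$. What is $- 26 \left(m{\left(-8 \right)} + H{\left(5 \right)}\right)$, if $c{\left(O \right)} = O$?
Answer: $\frac{1014}{5} \approx 202.8$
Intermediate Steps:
$H{\left(d \right)} = \frac{1}{5}$ ($H{\left(d \right)} = \frac{1}{5} \cdot 1 = \frac{1}{5}$)
$- 26 \left(m{\left(-8 \right)} + H{\left(5 \right)}\right) = - 26 \left(-8 + \frac{1}{5}\right) = \left(-26\right) \left(- \frac{39}{5}\right) = \frac{1014}{5}$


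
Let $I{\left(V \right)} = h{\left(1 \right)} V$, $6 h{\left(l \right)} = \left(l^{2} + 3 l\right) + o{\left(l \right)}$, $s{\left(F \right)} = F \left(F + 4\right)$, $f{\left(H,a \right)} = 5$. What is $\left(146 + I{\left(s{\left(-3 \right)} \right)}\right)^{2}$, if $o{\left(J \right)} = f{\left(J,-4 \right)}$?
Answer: $\frac{80089}{4} \approx 20022.0$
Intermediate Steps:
$s{\left(F \right)} = F \left(4 + F\right)$
$o{\left(J \right)} = 5$
$h{\left(l \right)} = \frac{5}{6} + \frac{l}{2} + \frac{l^{2}}{6}$ ($h{\left(l \right)} = \frac{\left(l^{2} + 3 l\right) + 5}{6} = \frac{5 + l^{2} + 3 l}{6} = \frac{5}{6} + \frac{l}{2} + \frac{l^{2}}{6}$)
$I{\left(V \right)} = \frac{3 V}{2}$ ($I{\left(V \right)} = \left(\frac{5}{6} + \frac{1}{2} \cdot 1 + \frac{1^{2}}{6}\right) V = \left(\frac{5}{6} + \frac{1}{2} + \frac{1}{6} \cdot 1\right) V = \left(\frac{5}{6} + \frac{1}{2} + \frac{1}{6}\right) V = \frac{3 V}{2}$)
$\left(146 + I{\left(s{\left(-3 \right)} \right)}\right)^{2} = \left(146 + \frac{3 \left(- 3 \left(4 - 3\right)\right)}{2}\right)^{2} = \left(146 + \frac{3 \left(\left(-3\right) 1\right)}{2}\right)^{2} = \left(146 + \frac{3}{2} \left(-3\right)\right)^{2} = \left(146 - \frac{9}{2}\right)^{2} = \left(\frac{283}{2}\right)^{2} = \frac{80089}{4}$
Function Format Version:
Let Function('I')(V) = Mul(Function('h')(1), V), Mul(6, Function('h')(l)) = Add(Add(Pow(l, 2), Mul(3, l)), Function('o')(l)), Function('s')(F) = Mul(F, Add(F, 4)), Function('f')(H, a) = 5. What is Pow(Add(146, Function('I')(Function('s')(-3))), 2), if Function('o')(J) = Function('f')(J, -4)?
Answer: Rational(80089, 4) ≈ 20022.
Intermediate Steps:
Function('s')(F) = Mul(F, Add(4, F))
Function('o')(J) = 5
Function('h')(l) = Add(Rational(5, 6), Mul(Rational(1, 2), l), Mul(Rational(1, 6), Pow(l, 2))) (Function('h')(l) = Mul(Rational(1, 6), Add(Add(Pow(l, 2), Mul(3, l)), 5)) = Mul(Rational(1, 6), Add(5, Pow(l, 2), Mul(3, l))) = Add(Rational(5, 6), Mul(Rational(1, 2), l), Mul(Rational(1, 6), Pow(l, 2))))
Function('I')(V) = Mul(Rational(3, 2), V) (Function('I')(V) = Mul(Add(Rational(5, 6), Mul(Rational(1, 2), 1), Mul(Rational(1, 6), Pow(1, 2))), V) = Mul(Add(Rational(5, 6), Rational(1, 2), Mul(Rational(1, 6), 1)), V) = Mul(Add(Rational(5, 6), Rational(1, 2), Rational(1, 6)), V) = Mul(Rational(3, 2), V))
Pow(Add(146, Function('I')(Function('s')(-3))), 2) = Pow(Add(146, Mul(Rational(3, 2), Mul(-3, Add(4, -3)))), 2) = Pow(Add(146, Mul(Rational(3, 2), Mul(-3, 1))), 2) = Pow(Add(146, Mul(Rational(3, 2), -3)), 2) = Pow(Add(146, Rational(-9, 2)), 2) = Pow(Rational(283, 2), 2) = Rational(80089, 4)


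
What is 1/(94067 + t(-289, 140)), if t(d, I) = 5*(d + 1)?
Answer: 1/92627 ≈ 1.0796e-5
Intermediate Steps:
t(d, I) = 5 + 5*d (t(d, I) = 5*(1 + d) = 5 + 5*d)
1/(94067 + t(-289, 140)) = 1/(94067 + (5 + 5*(-289))) = 1/(94067 + (5 - 1445)) = 1/(94067 - 1440) = 1/92627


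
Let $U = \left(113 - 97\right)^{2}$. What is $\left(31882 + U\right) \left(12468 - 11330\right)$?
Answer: $36573044$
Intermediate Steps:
$U = 256$ ($U = 16^{2} = 256$)
$\left(31882 + U\right) \left(12468 - 11330\right) = \left(31882 + 256\right) \left(12468 - 11330\right) = 32138 \cdot 1138 = 36573044$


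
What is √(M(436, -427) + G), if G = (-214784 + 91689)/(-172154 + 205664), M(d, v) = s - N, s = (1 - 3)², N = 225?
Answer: I*√10091610222/6702 ≈ 14.989*I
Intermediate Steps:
s = 4 (s = (-2)² = 4)
M(d, v) = -221 (M(d, v) = 4 - 1*225 = 4 - 225 = -221)
G = -24619/6702 (G = -123095/33510 = -123095*1/33510 = -24619/6702 ≈ -3.6734)
√(M(436, -427) + G) = √(-221 - 24619/6702) = √(-1505761/6702) = I*√10091610222/6702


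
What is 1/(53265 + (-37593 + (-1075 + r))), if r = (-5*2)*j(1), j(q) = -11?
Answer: 1/14707 ≈ 6.7995e-5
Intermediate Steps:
r = 110 (r = -5*2*(-11) = -10*(-11) = 110)
1/(53265 + (-37593 + (-1075 + r))) = 1/(53265 + (-37593 + (-1075 + 110))) = 1/(53265 + (-37593 - 965)) = 1/(53265 - 38558) = 1/14707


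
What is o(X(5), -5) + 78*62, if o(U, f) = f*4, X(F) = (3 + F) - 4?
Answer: 4816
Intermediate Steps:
X(F) = -1 + F
o(U, f) = 4*f
o(X(5), -5) + 78*62 = 4*(-5) + 78*62 = -20 + 4836 = 4816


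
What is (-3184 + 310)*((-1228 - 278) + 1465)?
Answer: 117834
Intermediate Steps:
(-3184 + 310)*((-1228 - 278) + 1465) = -2874*(-1506 + 1465) = -2874*(-41) = 117834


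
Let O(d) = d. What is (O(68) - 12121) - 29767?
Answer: -41820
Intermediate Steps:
(O(68) - 12121) - 29767 = (68 - 12121) - 29767 = -12053 - 29767 = -41820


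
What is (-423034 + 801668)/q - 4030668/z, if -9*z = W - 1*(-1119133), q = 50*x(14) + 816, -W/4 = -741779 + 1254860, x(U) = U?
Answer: 149171703451/707358778 ≈ 210.89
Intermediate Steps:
W = -2052324 (W = -4*(-741779 + 1254860) = -4*513081 = -2052324)
q = 1516 (q = 50*14 + 816 = 700 + 816 = 1516)
z = 933191/9 (z = -(-2052324 - 1*(-1119133))/9 = -(-2052324 + 1119133)/9 = -1/9*(-933191) = 933191/9 ≈ 1.0369e+5)
(-423034 + 801668)/q - 4030668/z = (-423034 + 801668)/1516 - 4030668/933191/9 = 378634*(1/1516) - 4030668*9/933191 = 189317/758 - 36276012/933191 = 149171703451/707358778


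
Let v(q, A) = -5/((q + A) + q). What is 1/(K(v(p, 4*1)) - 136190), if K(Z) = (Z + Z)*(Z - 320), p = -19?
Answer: -578/78772195 ≈ -7.3376e-6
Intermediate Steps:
v(q, A) = -5/(A + 2*q) (v(q, A) = -5/((A + q) + q) = -5/(A + 2*q))
K(Z) = 2*Z*(-320 + Z) (K(Z) = (2*Z)*(-320 + Z) = 2*Z*(-320 + Z))
1/(K(v(p, 4*1)) - 136190) = 1/(2*(-5/(4*1 + 2*(-19)))*(-320 - 5/(4*1 + 2*(-19))) - 136190) = 1/(2*(-5/(4 - 38))*(-320 - 5/(4 - 38)) - 136190) = 1/(2*(-5/(-34))*(-320 - 5/(-34)) - 136190) = 1/(2*(-5*(-1/34))*(-320 - 5*(-1/34)) - 136190) = 1/(2*(5/34)*(-320 + 5/34) - 136190) = 1/(2*(5/34)*(-10875/34) - 136190) = 1/(-54375/578 - 136190) = 1/(-78772195/578) = -578/78772195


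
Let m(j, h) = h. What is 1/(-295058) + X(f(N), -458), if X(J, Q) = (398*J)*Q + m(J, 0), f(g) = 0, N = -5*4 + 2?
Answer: -1/295058 ≈ -3.3892e-6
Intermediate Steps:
N = -18 (N = -20 + 2 = -18)
X(J, Q) = 398*J*Q (X(J, Q) = (398*J)*Q + 0 = 398*J*Q + 0 = 398*J*Q)
1/(-295058) + X(f(N), -458) = 1/(-295058) + 398*0*(-458) = -1/295058 + 0 = -1/295058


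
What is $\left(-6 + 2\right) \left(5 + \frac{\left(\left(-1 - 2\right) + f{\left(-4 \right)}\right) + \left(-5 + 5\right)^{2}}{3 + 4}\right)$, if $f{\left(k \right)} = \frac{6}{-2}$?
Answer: $- \frac{116}{7} \approx -16.571$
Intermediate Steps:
$f{\left(k \right)} = -3$ ($f{\left(k \right)} = 6 \left(- \frac{1}{2}\right) = -3$)
$\left(-6 + 2\right) \left(5 + \frac{\left(\left(-1 - 2\right) + f{\left(-4 \right)}\right) + \left(-5 + 5\right)^{2}}{3 + 4}\right) = \left(-6 + 2\right) \left(5 + \frac{\left(\left(-1 - 2\right) - 3\right) + \left(-5 + 5\right)^{2}}{3 + 4}\right) = - 4 \left(5 + \frac{\left(-3 - 3\right) + 0^{2}}{7}\right) = - 4 \left(5 + \left(-6 + 0\right) \frac{1}{7}\right) = - 4 \left(5 - \frac{6}{7}\right) = \left(-4\right) \frac{29}{7} = - \frac{116}{7}$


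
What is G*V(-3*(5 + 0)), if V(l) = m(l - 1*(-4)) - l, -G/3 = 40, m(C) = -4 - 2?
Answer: -1080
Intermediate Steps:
m(C) = -6
G = -120 (G = -3*40 = -120)
V(l) = -6 - l
G*V(-3*(5 + 0)) = -120*(-6 - (-3)*(5 + 0)) = -120*(-6 - (-3)*5) = -120*(-6 - 1*(-15)) = -120*(-6 + 15) = -120*9 = -1080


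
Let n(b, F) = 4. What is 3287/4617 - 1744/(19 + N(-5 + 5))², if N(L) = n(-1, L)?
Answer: -332275/128547 ≈ -2.5849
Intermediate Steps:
N(L) = 4
3287/4617 - 1744/(19 + N(-5 + 5))² = 3287/4617 - 1744/(19 + 4)² = 3287*(1/4617) - 1744/(23²) = 173/243 - 1744/529 = -332275/128547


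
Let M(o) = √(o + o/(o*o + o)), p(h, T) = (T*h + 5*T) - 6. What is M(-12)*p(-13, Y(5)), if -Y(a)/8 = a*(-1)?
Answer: -326*I*√1463/11 ≈ -1133.6*I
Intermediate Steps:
Y(a) = 8*a (Y(a) = -8*a*(-1) = -(-8)*a = 8*a)
p(h, T) = -6 + 5*T + T*h (p(h, T) = (5*T + T*h) - 6 = -6 + 5*T + T*h)
M(o) = √(o + o/(o + o²)) (M(o) = √(o + o/(o² + o)) = √(o + o/(o + o²)))
M(-12)*p(-13, Y(5)) = √((1 - 12*(1 - 12))/(1 - 12))*(-6 + 5*(8*5) + (8*5)*(-13)) = √((1 - 12*(-11))/(-11))*(-6 + 5*40 + 40*(-13)) = √(-(1 + 132)/11)*(-6 + 200 - 520) = √(-1/11*133)*(-326) = √(-133/11)*(-326) = (I*√1463/11)*(-326) = -326*I*√1463/11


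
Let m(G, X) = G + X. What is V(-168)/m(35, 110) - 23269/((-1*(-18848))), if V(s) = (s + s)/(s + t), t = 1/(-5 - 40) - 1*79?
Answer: -265860413/216997024 ≈ -1.2252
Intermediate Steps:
t = -3556/45 (t = 1/(-45) - 79 = -1/45 - 79 = -3556/45 ≈ -79.022)
V(s) = 2*s/(-3556/45 + s) (V(s) = (s + s)/(s - 3556/45) = (2*s)/(-3556/45 + s) = 2*s/(-3556/45 + s))
V(-168)/m(35, 110) - 23269/((-1*(-18848))) = (90*(-168)/(-3556 + 45*(-168)))/(35 + 110) - 23269/((-1*(-18848))) = (90*(-168)/(-3556 - 7560))/145 - 23269/18848 = (90*(-168)/(-11116))*(1/145) - 23269*1/18848 = (90*(-168)*(-1/11116))*(1/145) - 23269/18848 = (540/397)*(1/145) - 23269/18848 = 108/11513 - 23269/18848 = -265860413/216997024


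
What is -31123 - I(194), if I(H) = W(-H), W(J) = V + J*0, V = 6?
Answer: -31129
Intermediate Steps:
W(J) = 6 (W(J) = 6 + J*0 = 6 + 0 = 6)
I(H) = 6
-31123 - I(194) = -31123 - 1*6 = -31123 - 6 = -31129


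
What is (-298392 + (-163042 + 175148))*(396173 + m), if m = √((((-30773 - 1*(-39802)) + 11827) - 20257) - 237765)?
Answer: -113418783478 - 286286*I*√237166 ≈ -1.1342e+11 - 1.3942e+8*I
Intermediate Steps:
m = I*√237166 (m = √((((-30773 + 39802) + 11827) - 20257) - 237765) = √(((9029 + 11827) - 20257) - 237765) = √((20856 - 20257) - 237765) = √(599 - 237765) = √(-237166) = I*√237166 ≈ 487.0*I)
(-298392 + (-163042 + 175148))*(396173 + m) = (-298392 + (-163042 + 175148))*(396173 + I*√237166) = (-298392 + 12106)*(396173 + I*√237166) = -286286*(396173 + I*√237166) = -113418783478 - 286286*I*√237166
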